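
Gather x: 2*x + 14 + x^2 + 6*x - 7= x^2 + 8*x + 7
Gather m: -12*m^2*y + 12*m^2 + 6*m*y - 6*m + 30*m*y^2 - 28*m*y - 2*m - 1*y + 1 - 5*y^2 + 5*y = m^2*(12 - 12*y) + m*(30*y^2 - 22*y - 8) - 5*y^2 + 4*y + 1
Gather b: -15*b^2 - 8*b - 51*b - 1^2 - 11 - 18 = -15*b^2 - 59*b - 30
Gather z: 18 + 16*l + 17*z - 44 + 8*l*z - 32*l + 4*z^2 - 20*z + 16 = -16*l + 4*z^2 + z*(8*l - 3) - 10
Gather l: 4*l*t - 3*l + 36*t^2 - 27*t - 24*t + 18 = l*(4*t - 3) + 36*t^2 - 51*t + 18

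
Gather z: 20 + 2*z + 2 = 2*z + 22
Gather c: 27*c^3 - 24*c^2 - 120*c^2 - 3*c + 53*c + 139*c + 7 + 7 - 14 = 27*c^3 - 144*c^2 + 189*c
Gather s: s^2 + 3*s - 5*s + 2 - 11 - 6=s^2 - 2*s - 15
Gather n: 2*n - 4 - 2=2*n - 6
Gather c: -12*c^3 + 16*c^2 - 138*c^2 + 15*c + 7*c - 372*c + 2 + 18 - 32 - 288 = -12*c^3 - 122*c^2 - 350*c - 300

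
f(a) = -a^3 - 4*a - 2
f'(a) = -3*a^2 - 4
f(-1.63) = 8.85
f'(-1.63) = -11.97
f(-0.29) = -0.82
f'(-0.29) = -4.25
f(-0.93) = 2.52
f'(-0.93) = -6.59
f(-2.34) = 20.17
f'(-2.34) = -20.43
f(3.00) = -41.00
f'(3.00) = -31.00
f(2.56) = -29.02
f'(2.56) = -23.66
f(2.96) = -39.77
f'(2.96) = -30.28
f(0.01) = -2.04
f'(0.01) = -4.00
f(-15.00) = 3433.00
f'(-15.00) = -679.00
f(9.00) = -767.00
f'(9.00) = -247.00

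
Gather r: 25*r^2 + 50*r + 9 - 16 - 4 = 25*r^2 + 50*r - 11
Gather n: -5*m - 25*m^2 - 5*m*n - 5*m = -25*m^2 - 5*m*n - 10*m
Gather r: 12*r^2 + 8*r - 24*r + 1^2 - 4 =12*r^2 - 16*r - 3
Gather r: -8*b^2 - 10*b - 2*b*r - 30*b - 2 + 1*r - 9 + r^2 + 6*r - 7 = -8*b^2 - 40*b + r^2 + r*(7 - 2*b) - 18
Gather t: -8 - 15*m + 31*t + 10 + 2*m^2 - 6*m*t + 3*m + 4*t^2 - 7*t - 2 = 2*m^2 - 12*m + 4*t^2 + t*(24 - 6*m)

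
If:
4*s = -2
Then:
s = -1/2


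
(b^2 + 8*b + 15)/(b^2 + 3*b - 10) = (b + 3)/(b - 2)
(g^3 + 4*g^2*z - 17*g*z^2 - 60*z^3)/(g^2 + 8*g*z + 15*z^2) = g - 4*z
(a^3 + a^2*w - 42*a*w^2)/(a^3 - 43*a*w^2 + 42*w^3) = a/(a - w)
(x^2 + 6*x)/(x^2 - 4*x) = (x + 6)/(x - 4)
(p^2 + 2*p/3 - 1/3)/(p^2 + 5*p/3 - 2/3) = (p + 1)/(p + 2)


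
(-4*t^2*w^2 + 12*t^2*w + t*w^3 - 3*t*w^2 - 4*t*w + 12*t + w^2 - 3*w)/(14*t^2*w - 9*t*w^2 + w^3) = (-4*t^2*w^2 + 12*t^2*w + t*w^3 - 3*t*w^2 - 4*t*w + 12*t + w^2 - 3*w)/(w*(14*t^2 - 9*t*w + w^2))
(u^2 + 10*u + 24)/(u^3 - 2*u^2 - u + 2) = (u^2 + 10*u + 24)/(u^3 - 2*u^2 - u + 2)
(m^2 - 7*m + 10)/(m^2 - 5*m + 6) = (m - 5)/(m - 3)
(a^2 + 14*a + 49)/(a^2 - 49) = (a + 7)/(a - 7)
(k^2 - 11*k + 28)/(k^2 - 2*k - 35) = (k - 4)/(k + 5)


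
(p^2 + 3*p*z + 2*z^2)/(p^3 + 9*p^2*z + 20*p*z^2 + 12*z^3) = 1/(p + 6*z)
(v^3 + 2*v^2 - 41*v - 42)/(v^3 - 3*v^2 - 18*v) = (v^2 + 8*v + 7)/(v*(v + 3))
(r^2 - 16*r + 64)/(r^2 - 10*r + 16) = (r - 8)/(r - 2)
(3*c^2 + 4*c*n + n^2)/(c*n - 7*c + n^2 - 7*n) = (3*c + n)/(n - 7)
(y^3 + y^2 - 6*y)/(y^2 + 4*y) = (y^2 + y - 6)/(y + 4)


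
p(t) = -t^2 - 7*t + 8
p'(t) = -2*t - 7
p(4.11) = -37.66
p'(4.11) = -15.22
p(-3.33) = 20.22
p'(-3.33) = -0.34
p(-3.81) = 20.15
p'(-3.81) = 0.62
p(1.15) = -1.37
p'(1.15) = -9.30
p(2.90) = -20.71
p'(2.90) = -12.80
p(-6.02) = 13.90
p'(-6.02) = 5.04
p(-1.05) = 14.25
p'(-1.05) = -4.90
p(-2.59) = 19.42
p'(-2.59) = -1.82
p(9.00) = -136.00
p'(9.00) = -25.00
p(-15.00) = -112.00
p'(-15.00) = 23.00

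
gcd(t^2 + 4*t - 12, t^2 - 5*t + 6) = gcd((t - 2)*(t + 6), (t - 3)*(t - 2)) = t - 2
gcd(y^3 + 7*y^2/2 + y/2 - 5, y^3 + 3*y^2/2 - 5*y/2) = y^2 + 3*y/2 - 5/2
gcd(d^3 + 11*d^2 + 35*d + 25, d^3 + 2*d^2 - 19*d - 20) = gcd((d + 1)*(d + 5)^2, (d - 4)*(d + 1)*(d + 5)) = d^2 + 6*d + 5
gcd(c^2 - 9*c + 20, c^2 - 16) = c - 4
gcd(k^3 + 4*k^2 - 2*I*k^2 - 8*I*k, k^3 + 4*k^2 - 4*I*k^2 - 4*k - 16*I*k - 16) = k^2 + k*(4 - 2*I) - 8*I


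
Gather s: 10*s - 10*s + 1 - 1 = 0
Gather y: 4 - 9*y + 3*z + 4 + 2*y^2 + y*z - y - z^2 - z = 2*y^2 + y*(z - 10) - z^2 + 2*z + 8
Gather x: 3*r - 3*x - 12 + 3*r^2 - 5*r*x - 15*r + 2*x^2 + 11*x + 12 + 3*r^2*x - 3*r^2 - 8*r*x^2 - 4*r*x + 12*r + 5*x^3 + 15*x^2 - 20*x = 5*x^3 + x^2*(17 - 8*r) + x*(3*r^2 - 9*r - 12)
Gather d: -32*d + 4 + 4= 8 - 32*d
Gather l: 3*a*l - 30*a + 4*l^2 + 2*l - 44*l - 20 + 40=-30*a + 4*l^2 + l*(3*a - 42) + 20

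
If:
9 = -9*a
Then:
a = -1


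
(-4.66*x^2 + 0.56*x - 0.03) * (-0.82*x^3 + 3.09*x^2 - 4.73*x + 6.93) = 3.8212*x^5 - 14.8586*x^4 + 23.7968*x^3 - 35.0353*x^2 + 4.0227*x - 0.2079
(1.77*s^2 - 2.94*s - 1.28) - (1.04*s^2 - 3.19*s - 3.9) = 0.73*s^2 + 0.25*s + 2.62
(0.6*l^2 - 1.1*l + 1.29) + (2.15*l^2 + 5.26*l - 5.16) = 2.75*l^2 + 4.16*l - 3.87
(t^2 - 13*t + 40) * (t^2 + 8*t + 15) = t^4 - 5*t^3 - 49*t^2 + 125*t + 600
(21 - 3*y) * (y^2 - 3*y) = -3*y^3 + 30*y^2 - 63*y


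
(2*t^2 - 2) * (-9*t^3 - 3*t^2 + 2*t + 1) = -18*t^5 - 6*t^4 + 22*t^3 + 8*t^2 - 4*t - 2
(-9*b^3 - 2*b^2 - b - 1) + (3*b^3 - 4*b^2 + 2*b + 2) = -6*b^3 - 6*b^2 + b + 1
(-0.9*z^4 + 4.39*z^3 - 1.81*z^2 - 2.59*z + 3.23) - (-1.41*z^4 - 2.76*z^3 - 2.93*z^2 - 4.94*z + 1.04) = 0.51*z^4 + 7.15*z^3 + 1.12*z^2 + 2.35*z + 2.19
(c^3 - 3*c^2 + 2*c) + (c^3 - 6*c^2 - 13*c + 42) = 2*c^3 - 9*c^2 - 11*c + 42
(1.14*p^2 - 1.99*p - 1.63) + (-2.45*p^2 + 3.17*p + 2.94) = -1.31*p^2 + 1.18*p + 1.31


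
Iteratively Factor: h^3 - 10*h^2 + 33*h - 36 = (h - 3)*(h^2 - 7*h + 12) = (h - 4)*(h - 3)*(h - 3)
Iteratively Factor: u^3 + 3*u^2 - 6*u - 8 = (u - 2)*(u^2 + 5*u + 4) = (u - 2)*(u + 4)*(u + 1)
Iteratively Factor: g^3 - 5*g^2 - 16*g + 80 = (g + 4)*(g^2 - 9*g + 20) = (g - 5)*(g + 4)*(g - 4)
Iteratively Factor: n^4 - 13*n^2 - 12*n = (n + 1)*(n^3 - n^2 - 12*n) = (n - 4)*(n + 1)*(n^2 + 3*n) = (n - 4)*(n + 1)*(n + 3)*(n)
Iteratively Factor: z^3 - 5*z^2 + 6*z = (z)*(z^2 - 5*z + 6) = z*(z - 3)*(z - 2)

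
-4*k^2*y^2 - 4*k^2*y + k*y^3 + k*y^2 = y*(-4*k + y)*(k*y + k)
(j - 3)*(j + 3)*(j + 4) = j^3 + 4*j^2 - 9*j - 36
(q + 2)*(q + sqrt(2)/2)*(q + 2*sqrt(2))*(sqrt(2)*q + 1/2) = sqrt(2)*q^4 + 2*sqrt(2)*q^3 + 11*q^3/2 + 13*sqrt(2)*q^2/4 + 11*q^2 + q + 13*sqrt(2)*q/2 + 2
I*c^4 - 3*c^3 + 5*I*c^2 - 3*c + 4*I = (c - I)*(c + I)*(c + 4*I)*(I*c + 1)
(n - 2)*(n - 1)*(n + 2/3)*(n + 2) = n^4 - n^3/3 - 14*n^2/3 + 4*n/3 + 8/3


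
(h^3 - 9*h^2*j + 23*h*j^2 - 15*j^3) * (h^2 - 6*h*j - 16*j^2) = h^5 - 15*h^4*j + 61*h^3*j^2 - 9*h^2*j^3 - 278*h*j^4 + 240*j^5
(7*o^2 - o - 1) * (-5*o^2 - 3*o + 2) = -35*o^4 - 16*o^3 + 22*o^2 + o - 2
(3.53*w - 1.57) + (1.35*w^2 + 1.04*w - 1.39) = 1.35*w^2 + 4.57*w - 2.96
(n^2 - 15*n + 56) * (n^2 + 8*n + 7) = n^4 - 7*n^3 - 57*n^2 + 343*n + 392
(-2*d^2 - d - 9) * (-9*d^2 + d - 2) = 18*d^4 + 7*d^3 + 84*d^2 - 7*d + 18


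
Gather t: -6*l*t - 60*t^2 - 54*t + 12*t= -60*t^2 + t*(-6*l - 42)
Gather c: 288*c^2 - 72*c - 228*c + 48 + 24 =288*c^2 - 300*c + 72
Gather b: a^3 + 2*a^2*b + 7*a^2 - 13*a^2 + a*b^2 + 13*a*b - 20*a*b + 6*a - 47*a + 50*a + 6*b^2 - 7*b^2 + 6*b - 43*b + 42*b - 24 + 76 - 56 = a^3 - 6*a^2 + 9*a + b^2*(a - 1) + b*(2*a^2 - 7*a + 5) - 4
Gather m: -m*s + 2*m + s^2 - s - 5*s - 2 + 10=m*(2 - s) + s^2 - 6*s + 8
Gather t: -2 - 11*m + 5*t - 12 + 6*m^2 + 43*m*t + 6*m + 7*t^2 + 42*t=6*m^2 - 5*m + 7*t^2 + t*(43*m + 47) - 14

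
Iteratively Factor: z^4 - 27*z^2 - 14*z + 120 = (z + 3)*(z^3 - 3*z^2 - 18*z + 40) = (z - 2)*(z + 3)*(z^2 - z - 20) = (z - 2)*(z + 3)*(z + 4)*(z - 5)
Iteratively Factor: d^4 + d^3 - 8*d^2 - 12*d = (d + 2)*(d^3 - d^2 - 6*d) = (d - 3)*(d + 2)*(d^2 + 2*d) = d*(d - 3)*(d + 2)*(d + 2)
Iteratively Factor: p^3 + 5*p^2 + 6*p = (p + 2)*(p^2 + 3*p) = p*(p + 2)*(p + 3)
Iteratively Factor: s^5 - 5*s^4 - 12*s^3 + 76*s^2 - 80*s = (s + 4)*(s^4 - 9*s^3 + 24*s^2 - 20*s) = (s - 5)*(s + 4)*(s^3 - 4*s^2 + 4*s) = (s - 5)*(s - 2)*(s + 4)*(s^2 - 2*s) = (s - 5)*(s - 2)^2*(s + 4)*(s)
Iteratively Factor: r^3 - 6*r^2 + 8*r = (r - 4)*(r^2 - 2*r) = r*(r - 4)*(r - 2)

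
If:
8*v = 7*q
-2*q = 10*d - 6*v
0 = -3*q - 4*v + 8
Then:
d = 2/5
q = 16/13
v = 14/13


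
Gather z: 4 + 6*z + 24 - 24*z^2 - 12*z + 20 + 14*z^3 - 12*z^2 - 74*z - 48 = 14*z^3 - 36*z^2 - 80*z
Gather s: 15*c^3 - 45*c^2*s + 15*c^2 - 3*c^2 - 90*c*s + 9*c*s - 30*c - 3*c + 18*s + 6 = 15*c^3 + 12*c^2 - 33*c + s*(-45*c^2 - 81*c + 18) + 6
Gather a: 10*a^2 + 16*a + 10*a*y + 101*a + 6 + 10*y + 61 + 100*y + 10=10*a^2 + a*(10*y + 117) + 110*y + 77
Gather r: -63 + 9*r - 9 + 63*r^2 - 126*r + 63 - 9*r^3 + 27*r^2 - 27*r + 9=-9*r^3 + 90*r^2 - 144*r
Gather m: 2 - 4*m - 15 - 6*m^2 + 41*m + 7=-6*m^2 + 37*m - 6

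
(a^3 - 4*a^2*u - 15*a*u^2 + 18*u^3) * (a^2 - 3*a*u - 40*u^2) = a^5 - 7*a^4*u - 43*a^3*u^2 + 223*a^2*u^3 + 546*a*u^4 - 720*u^5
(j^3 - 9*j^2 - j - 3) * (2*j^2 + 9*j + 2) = 2*j^5 - 9*j^4 - 81*j^3 - 33*j^2 - 29*j - 6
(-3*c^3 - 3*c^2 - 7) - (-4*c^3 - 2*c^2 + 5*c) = c^3 - c^2 - 5*c - 7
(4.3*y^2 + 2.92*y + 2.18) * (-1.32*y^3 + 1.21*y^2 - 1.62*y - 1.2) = -5.676*y^5 + 1.3486*y^4 - 6.3104*y^3 - 7.2526*y^2 - 7.0356*y - 2.616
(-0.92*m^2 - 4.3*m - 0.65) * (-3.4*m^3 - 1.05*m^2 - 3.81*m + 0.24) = 3.128*m^5 + 15.586*m^4 + 10.2302*m^3 + 16.8447*m^2 + 1.4445*m - 0.156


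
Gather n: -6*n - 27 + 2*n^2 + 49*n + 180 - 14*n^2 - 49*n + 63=-12*n^2 - 6*n + 216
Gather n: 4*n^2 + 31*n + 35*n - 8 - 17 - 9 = 4*n^2 + 66*n - 34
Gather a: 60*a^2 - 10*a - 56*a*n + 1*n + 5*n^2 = 60*a^2 + a*(-56*n - 10) + 5*n^2 + n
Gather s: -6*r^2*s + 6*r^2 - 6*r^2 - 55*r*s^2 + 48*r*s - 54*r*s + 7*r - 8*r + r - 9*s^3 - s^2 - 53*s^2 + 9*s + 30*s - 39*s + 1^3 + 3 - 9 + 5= -9*s^3 + s^2*(-55*r - 54) + s*(-6*r^2 - 6*r)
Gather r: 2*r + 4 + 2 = 2*r + 6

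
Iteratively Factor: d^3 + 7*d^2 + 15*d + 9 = (d + 3)*(d^2 + 4*d + 3) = (d + 3)^2*(d + 1)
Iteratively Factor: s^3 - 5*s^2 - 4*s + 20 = (s - 2)*(s^2 - 3*s - 10) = (s - 2)*(s + 2)*(s - 5)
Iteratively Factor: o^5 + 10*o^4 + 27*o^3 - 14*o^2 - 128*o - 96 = (o + 1)*(o^4 + 9*o^3 + 18*o^2 - 32*o - 96) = (o + 1)*(o + 4)*(o^3 + 5*o^2 - 2*o - 24) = (o - 2)*(o + 1)*(o + 4)*(o^2 + 7*o + 12) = (o - 2)*(o + 1)*(o + 4)^2*(o + 3)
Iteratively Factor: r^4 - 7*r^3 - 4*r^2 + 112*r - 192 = (r - 3)*(r^3 - 4*r^2 - 16*r + 64) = (r - 4)*(r - 3)*(r^2 - 16) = (r - 4)*(r - 3)*(r + 4)*(r - 4)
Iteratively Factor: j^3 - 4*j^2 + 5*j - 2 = (j - 1)*(j^2 - 3*j + 2) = (j - 2)*(j - 1)*(j - 1)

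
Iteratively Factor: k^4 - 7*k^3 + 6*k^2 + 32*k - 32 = (k - 1)*(k^3 - 6*k^2 + 32) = (k - 1)*(k + 2)*(k^2 - 8*k + 16) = (k - 4)*(k - 1)*(k + 2)*(k - 4)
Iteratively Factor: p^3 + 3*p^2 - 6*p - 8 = (p - 2)*(p^2 + 5*p + 4) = (p - 2)*(p + 4)*(p + 1)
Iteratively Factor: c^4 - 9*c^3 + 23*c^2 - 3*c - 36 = (c + 1)*(c^3 - 10*c^2 + 33*c - 36) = (c - 4)*(c + 1)*(c^2 - 6*c + 9) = (c - 4)*(c - 3)*(c + 1)*(c - 3)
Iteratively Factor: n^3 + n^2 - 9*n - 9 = (n + 1)*(n^2 - 9) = (n - 3)*(n + 1)*(n + 3)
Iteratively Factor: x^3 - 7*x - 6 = (x + 2)*(x^2 - 2*x - 3) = (x + 1)*(x + 2)*(x - 3)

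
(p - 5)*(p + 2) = p^2 - 3*p - 10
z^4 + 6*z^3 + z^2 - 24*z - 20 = (z - 2)*(z + 1)*(z + 2)*(z + 5)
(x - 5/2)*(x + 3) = x^2 + x/2 - 15/2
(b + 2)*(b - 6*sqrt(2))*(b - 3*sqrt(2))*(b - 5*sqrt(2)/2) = b^4 - 23*sqrt(2)*b^3/2 + 2*b^3 - 23*sqrt(2)*b^2 + 81*b^2 - 90*sqrt(2)*b + 162*b - 180*sqrt(2)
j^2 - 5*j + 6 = (j - 3)*(j - 2)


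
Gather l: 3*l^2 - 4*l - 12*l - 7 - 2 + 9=3*l^2 - 16*l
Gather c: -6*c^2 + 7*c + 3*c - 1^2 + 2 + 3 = -6*c^2 + 10*c + 4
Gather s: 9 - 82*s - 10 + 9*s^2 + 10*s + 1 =9*s^2 - 72*s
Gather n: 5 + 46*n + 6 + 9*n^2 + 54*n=9*n^2 + 100*n + 11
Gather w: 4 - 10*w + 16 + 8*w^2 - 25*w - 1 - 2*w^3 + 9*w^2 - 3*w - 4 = -2*w^3 + 17*w^2 - 38*w + 15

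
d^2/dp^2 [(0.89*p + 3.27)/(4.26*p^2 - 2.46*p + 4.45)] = ((0.89*p + 3.27)*(8.52*p - 2.46)*(17.04*p - 4.92) - (22.7484*p + 23.4816)*(4.26*p^2 - 2.46*p + 4.45))/(4.26*p^2 - 2.46*p + 4.45)^3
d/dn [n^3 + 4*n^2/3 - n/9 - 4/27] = 3*n^2 + 8*n/3 - 1/9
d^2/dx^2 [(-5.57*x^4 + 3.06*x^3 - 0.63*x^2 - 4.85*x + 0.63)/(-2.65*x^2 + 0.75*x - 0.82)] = (78.23065*x^6 - 66.42225*x^5 + 91.42041*x^4 + 25.66996*x^3 + 21.475626*x^2 - 68.066814*x + 8.841954)/(18.609625*x^6 - 15.800625*x^5 + 21.747225*x^4 - 10.200375*x^3 + 6.72933*x^2 - 1.5129*x + 0.551368)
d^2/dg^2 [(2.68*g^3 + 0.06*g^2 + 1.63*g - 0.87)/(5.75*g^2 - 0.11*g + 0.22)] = (1.77635683940025e-15*g^4 + 101.144106*g^3 - 173.430786*g^2 - 8.291778*g + 2.264746)/(190.109375*g^6 - 10.910625*g^5 + 22.029975*g^4 - 0.836231*g^3 + 0.842886*g^2 - 0.015972*g + 0.010648)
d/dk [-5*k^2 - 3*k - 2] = -10*k - 3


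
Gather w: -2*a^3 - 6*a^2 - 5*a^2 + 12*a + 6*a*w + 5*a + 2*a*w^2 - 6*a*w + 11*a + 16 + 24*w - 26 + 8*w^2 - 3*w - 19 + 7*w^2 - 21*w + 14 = -2*a^3 - 11*a^2 + 28*a + w^2*(2*a + 15) - 15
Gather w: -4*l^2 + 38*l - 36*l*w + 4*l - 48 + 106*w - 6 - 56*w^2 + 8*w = -4*l^2 + 42*l - 56*w^2 + w*(114 - 36*l) - 54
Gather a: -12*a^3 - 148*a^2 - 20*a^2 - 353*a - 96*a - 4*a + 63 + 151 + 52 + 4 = -12*a^3 - 168*a^2 - 453*a + 270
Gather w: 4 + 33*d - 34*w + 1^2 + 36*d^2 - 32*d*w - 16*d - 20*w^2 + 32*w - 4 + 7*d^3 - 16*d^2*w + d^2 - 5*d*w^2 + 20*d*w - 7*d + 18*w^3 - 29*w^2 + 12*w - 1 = 7*d^3 + 37*d^2 + 10*d + 18*w^3 + w^2*(-5*d - 49) + w*(-16*d^2 - 12*d + 10)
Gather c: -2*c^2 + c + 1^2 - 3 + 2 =-2*c^2 + c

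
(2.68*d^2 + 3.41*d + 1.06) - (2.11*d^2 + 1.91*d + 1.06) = 0.57*d^2 + 1.5*d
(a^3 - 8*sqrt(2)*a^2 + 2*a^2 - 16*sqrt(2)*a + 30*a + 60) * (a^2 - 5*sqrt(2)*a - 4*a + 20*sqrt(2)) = a^5 - 13*sqrt(2)*a^4 - 2*a^4 + 26*sqrt(2)*a^3 + 102*a^3 - 220*a^2 - 46*sqrt(2)*a^2 - 880*a + 300*sqrt(2)*a + 1200*sqrt(2)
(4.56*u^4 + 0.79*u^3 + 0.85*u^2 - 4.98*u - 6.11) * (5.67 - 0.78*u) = -3.5568*u^5 + 25.239*u^4 + 3.8163*u^3 + 8.7039*u^2 - 23.4708*u - 34.6437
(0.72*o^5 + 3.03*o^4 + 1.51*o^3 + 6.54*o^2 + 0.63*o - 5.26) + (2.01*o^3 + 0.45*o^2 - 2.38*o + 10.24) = 0.72*o^5 + 3.03*o^4 + 3.52*o^3 + 6.99*o^2 - 1.75*o + 4.98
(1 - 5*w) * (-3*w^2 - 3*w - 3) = 15*w^3 + 12*w^2 + 12*w - 3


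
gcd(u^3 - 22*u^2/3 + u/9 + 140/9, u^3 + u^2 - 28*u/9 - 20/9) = u - 5/3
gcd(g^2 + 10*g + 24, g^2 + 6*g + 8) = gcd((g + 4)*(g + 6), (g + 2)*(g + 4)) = g + 4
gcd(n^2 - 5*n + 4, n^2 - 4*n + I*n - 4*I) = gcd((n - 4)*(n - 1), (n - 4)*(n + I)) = n - 4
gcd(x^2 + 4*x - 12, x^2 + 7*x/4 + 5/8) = 1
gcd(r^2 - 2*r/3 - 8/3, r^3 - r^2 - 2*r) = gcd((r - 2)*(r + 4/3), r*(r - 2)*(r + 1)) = r - 2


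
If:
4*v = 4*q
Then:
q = v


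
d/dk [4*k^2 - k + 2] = 8*k - 1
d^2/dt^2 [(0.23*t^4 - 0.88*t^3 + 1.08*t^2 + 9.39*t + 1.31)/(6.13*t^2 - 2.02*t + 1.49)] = (17.285374*t^6 - 17.0879880000001*t^5 + 18.2354580000001*t^4 + 730.258342*t^3 + 258.187278*t^2 - 623.642022*t + 48.079814)/(230.346397*t^6 - 227.716014*t^5 + 243.007299*t^4 - 118.942852*t^3 + 59.067027*t^2 - 13.453806*t + 3.307949)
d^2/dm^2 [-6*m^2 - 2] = -12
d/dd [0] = 0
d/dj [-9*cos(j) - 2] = 9*sin(j)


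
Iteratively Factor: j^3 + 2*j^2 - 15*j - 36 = (j + 3)*(j^2 - j - 12) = (j + 3)^2*(j - 4)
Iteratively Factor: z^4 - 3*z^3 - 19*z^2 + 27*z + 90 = (z + 2)*(z^3 - 5*z^2 - 9*z + 45) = (z + 2)*(z + 3)*(z^2 - 8*z + 15) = (z - 3)*(z + 2)*(z + 3)*(z - 5)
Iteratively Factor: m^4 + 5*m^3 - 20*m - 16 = (m - 2)*(m^3 + 7*m^2 + 14*m + 8) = (m - 2)*(m + 4)*(m^2 + 3*m + 2) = (m - 2)*(m + 1)*(m + 4)*(m + 2)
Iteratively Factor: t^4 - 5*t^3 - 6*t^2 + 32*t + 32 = (t - 4)*(t^3 - t^2 - 10*t - 8) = (t - 4)*(t + 1)*(t^2 - 2*t - 8) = (t - 4)*(t + 1)*(t + 2)*(t - 4)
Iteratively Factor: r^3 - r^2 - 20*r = (r)*(r^2 - r - 20) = r*(r + 4)*(r - 5)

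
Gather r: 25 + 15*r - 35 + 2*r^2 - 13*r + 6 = 2*r^2 + 2*r - 4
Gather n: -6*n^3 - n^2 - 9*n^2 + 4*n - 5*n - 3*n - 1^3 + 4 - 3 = -6*n^3 - 10*n^2 - 4*n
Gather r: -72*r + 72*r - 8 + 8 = 0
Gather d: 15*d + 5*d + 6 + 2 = 20*d + 8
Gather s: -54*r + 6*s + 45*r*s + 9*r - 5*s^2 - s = -45*r - 5*s^2 + s*(45*r + 5)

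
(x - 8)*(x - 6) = x^2 - 14*x + 48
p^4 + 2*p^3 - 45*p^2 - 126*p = p*(p - 7)*(p + 3)*(p + 6)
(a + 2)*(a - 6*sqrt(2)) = a^2 - 6*sqrt(2)*a + 2*a - 12*sqrt(2)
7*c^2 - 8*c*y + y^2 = (-7*c + y)*(-c + y)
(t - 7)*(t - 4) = t^2 - 11*t + 28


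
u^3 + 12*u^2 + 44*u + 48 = (u + 2)*(u + 4)*(u + 6)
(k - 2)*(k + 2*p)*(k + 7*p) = k^3 + 9*k^2*p - 2*k^2 + 14*k*p^2 - 18*k*p - 28*p^2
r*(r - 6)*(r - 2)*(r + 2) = r^4 - 6*r^3 - 4*r^2 + 24*r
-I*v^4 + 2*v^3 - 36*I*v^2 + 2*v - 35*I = (v - 5*I)*(v - I)*(v + 7*I)*(-I*v + 1)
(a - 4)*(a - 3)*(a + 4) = a^3 - 3*a^2 - 16*a + 48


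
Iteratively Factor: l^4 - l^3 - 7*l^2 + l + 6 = (l - 3)*(l^3 + 2*l^2 - l - 2) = (l - 3)*(l + 2)*(l^2 - 1) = (l - 3)*(l + 1)*(l + 2)*(l - 1)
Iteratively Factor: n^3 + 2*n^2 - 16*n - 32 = (n - 4)*(n^2 + 6*n + 8) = (n - 4)*(n + 2)*(n + 4)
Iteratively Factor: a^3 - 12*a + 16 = (a - 2)*(a^2 + 2*a - 8) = (a - 2)^2*(a + 4)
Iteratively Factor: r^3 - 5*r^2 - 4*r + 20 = (r + 2)*(r^2 - 7*r + 10) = (r - 2)*(r + 2)*(r - 5)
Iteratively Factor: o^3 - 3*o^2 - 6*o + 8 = (o - 1)*(o^2 - 2*o - 8) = (o - 1)*(o + 2)*(o - 4)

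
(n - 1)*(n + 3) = n^2 + 2*n - 3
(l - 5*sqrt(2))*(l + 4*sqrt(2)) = l^2 - sqrt(2)*l - 40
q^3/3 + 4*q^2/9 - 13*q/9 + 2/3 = (q/3 + 1)*(q - 1)*(q - 2/3)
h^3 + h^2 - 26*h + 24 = (h - 4)*(h - 1)*(h + 6)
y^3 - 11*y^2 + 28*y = y*(y - 7)*(y - 4)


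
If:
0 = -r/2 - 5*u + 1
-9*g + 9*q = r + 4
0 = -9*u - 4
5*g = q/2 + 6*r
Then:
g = 6358/729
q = 7204/729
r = 58/9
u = -4/9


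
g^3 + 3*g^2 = g^2*(g + 3)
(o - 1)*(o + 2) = o^2 + o - 2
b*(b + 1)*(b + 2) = b^3 + 3*b^2 + 2*b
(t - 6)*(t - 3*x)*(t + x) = t^3 - 2*t^2*x - 6*t^2 - 3*t*x^2 + 12*t*x + 18*x^2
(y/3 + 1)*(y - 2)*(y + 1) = y^3/3 + 2*y^2/3 - 5*y/3 - 2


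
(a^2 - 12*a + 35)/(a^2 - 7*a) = (a - 5)/a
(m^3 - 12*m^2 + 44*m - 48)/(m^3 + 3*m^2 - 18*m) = (m^3 - 12*m^2 + 44*m - 48)/(m*(m^2 + 3*m - 18))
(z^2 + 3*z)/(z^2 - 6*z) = (z + 3)/(z - 6)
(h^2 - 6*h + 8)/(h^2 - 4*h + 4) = (h - 4)/(h - 2)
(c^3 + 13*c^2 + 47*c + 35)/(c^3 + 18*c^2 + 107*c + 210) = (c + 1)/(c + 6)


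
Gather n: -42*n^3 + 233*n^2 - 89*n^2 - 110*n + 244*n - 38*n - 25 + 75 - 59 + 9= -42*n^3 + 144*n^2 + 96*n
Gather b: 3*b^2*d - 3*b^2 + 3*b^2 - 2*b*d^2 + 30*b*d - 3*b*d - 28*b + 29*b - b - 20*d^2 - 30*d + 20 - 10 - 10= 3*b^2*d + b*(-2*d^2 + 27*d) - 20*d^2 - 30*d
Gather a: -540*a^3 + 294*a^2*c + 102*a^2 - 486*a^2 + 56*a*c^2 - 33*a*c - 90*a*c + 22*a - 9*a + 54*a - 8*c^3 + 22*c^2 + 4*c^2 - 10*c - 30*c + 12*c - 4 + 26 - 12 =-540*a^3 + a^2*(294*c - 384) + a*(56*c^2 - 123*c + 67) - 8*c^3 + 26*c^2 - 28*c + 10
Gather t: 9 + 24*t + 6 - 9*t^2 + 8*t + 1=-9*t^2 + 32*t + 16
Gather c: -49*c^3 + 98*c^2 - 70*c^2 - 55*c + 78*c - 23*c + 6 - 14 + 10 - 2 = -49*c^3 + 28*c^2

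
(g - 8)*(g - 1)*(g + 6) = g^3 - 3*g^2 - 46*g + 48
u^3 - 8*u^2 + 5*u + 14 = (u - 7)*(u - 2)*(u + 1)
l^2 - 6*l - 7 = (l - 7)*(l + 1)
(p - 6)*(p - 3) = p^2 - 9*p + 18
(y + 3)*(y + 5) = y^2 + 8*y + 15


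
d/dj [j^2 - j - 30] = 2*j - 1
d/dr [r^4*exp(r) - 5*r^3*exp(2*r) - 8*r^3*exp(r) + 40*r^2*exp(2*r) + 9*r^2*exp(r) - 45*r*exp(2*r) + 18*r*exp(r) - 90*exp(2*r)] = (r^4 - 10*r^3*exp(r) - 4*r^3 + 65*r^2*exp(r) - 15*r^2 - 10*r*exp(r) + 36*r - 225*exp(r) + 18)*exp(r)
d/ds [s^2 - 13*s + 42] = 2*s - 13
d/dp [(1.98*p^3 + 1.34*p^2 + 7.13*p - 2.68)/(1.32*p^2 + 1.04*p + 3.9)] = (2.6136*p^4 + 4.1184*p^3 + 15.148*p^2 + 17.5272*p + 30.5942)/(1.7424*p^4 + 2.7456*p^3 + 11.3776*p^2 + 8.112*p + 15.21)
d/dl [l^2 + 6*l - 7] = 2*l + 6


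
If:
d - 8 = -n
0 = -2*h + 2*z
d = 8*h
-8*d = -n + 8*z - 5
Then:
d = 13/10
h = 13/80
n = 67/10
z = 13/80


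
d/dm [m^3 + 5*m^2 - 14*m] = 3*m^2 + 10*m - 14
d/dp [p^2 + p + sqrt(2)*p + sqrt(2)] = 2*p + 1 + sqrt(2)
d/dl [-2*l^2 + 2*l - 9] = 2 - 4*l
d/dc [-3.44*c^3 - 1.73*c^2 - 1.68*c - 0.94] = -10.32*c^2 - 3.46*c - 1.68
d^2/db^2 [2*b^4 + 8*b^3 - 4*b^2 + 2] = 24*b^2 + 48*b - 8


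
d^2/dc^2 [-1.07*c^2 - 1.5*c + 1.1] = -2.14000000000000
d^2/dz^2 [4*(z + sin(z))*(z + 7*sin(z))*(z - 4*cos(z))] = -32*z^2*sin(z) + 16*z^2*cos(z) + 64*z*sin(z) + 256*z*sin(2*z) + 128*z*cos(z) + 56*z*cos(2*z) + 24*z + 64*sin(z) + 56*sin(2*z) - 4*cos(z) - 256*cos(2*z) - 252*cos(3*z)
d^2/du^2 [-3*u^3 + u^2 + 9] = 2 - 18*u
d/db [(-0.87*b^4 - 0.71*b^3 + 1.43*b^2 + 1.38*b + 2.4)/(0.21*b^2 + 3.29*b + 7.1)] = (-0.3654*b^5 - 8.736*b^4 - 29.3798*b^3 - 10.7081*b^2 + 19.298*b + 1.902)/(0.0441*b^4 + 1.3818*b^3 + 13.8061*b^2 + 46.718*b + 50.41)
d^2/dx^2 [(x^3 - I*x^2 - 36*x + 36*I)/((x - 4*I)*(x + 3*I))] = 24*(-4*x^3 + 9*I*x^2 + 153*x - 87*I)/(x^6 - 3*I*x^5 + 33*x^4 - 71*I*x^3 + 396*x^2 - 432*I*x + 1728)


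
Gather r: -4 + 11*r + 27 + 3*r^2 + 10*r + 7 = 3*r^2 + 21*r + 30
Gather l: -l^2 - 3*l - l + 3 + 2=-l^2 - 4*l + 5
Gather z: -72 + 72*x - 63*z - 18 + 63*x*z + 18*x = 90*x + z*(63*x - 63) - 90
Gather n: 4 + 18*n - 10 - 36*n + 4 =-18*n - 2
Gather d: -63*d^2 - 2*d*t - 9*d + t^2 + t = -63*d^2 + d*(-2*t - 9) + t^2 + t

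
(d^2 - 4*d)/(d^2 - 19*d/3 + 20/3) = 3*d*(d - 4)/(3*d^2 - 19*d + 20)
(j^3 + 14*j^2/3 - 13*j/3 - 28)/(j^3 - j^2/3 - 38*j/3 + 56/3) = (j + 3)/(j - 2)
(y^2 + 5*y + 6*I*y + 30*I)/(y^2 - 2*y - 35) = (y + 6*I)/(y - 7)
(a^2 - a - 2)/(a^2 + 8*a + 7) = (a - 2)/(a + 7)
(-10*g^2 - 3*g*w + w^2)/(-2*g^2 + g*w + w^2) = (-5*g + w)/(-g + w)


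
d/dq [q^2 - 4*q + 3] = 2*q - 4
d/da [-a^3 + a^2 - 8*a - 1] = -3*a^2 + 2*a - 8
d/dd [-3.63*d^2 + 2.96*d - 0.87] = 2.96 - 7.26*d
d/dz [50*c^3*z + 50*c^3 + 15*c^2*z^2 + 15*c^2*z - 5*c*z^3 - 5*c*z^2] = 5*c*(10*c^2 + 6*c*z + 3*c - 3*z^2 - 2*z)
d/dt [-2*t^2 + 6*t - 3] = 6 - 4*t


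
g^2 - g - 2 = (g - 2)*(g + 1)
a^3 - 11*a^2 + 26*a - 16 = (a - 8)*(a - 2)*(a - 1)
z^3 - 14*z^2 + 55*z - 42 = (z - 7)*(z - 6)*(z - 1)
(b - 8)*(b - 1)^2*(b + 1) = b^4 - 9*b^3 + 7*b^2 + 9*b - 8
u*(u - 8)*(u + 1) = u^3 - 7*u^2 - 8*u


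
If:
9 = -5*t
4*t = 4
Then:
No Solution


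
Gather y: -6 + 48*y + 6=48*y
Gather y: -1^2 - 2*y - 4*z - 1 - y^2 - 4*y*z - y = -y^2 + y*(-4*z - 3) - 4*z - 2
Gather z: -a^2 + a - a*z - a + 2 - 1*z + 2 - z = -a^2 + z*(-a - 2) + 4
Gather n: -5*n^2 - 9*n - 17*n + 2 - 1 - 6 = -5*n^2 - 26*n - 5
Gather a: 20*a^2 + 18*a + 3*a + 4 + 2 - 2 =20*a^2 + 21*a + 4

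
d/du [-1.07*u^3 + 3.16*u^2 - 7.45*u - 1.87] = -3.21*u^2 + 6.32*u - 7.45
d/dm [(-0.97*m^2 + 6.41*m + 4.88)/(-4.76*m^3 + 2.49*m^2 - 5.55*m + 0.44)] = (-4.6172*m^4 + 61.0232*m^3 + 59.109*m^2 - 25.156*m + 29.9044)/(22.6576*m^6 - 23.7048*m^5 + 59.0361*m^4 - 31.8278*m^3 + 32.9937*m^2 - 4.884*m + 0.1936)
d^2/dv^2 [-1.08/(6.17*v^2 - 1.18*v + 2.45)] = (82.228824*v^2 - 15.726096*v - 1.08*(12.34*v - 1.18)*(24.68*v - 2.36) + 32.65164)/(6.17*v^2 - 1.18*v + 2.45)^3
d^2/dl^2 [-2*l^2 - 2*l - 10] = -4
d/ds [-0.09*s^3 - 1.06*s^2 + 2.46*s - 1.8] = -0.27*s^2 - 2.12*s + 2.46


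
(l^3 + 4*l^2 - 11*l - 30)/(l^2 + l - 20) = (l^2 - l - 6)/(l - 4)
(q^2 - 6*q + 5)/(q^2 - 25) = (q - 1)/(q + 5)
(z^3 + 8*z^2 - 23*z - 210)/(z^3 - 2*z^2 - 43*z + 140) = (z + 6)/(z - 4)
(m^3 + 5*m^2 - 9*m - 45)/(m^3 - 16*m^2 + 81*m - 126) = (m^2 + 8*m + 15)/(m^2 - 13*m + 42)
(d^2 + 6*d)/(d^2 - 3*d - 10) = d*(d + 6)/(d^2 - 3*d - 10)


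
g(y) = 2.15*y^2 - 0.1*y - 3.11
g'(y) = 4.3*y - 0.1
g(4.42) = 38.45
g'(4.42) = 18.91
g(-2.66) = 12.37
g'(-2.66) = -11.54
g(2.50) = 10.08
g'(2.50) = 10.65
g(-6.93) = 100.84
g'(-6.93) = -29.90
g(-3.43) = 22.53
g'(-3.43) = -14.85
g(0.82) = -1.75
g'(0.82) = 3.43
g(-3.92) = 30.32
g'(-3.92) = -16.96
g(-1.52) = 2.01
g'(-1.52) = -6.64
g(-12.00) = 307.69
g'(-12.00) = -51.70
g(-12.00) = 307.69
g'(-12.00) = -51.70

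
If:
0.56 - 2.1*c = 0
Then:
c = 0.27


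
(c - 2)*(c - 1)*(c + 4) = c^3 + c^2 - 10*c + 8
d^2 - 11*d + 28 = (d - 7)*(d - 4)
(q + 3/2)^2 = q^2 + 3*q + 9/4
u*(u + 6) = u^2 + 6*u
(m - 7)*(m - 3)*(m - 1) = m^3 - 11*m^2 + 31*m - 21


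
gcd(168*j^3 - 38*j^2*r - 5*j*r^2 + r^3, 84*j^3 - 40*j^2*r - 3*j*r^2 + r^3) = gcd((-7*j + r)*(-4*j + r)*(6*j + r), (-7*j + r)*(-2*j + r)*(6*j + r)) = -42*j^2 - j*r + r^2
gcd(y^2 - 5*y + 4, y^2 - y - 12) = y - 4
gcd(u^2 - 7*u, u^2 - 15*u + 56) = u - 7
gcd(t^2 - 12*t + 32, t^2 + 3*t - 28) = t - 4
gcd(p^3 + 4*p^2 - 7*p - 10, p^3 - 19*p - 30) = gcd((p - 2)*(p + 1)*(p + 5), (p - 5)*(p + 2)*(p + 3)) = 1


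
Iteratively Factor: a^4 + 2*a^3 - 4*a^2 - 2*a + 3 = (a + 1)*(a^3 + a^2 - 5*a + 3) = (a + 1)*(a + 3)*(a^2 - 2*a + 1) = (a - 1)*(a + 1)*(a + 3)*(a - 1)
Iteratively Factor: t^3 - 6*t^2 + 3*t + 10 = (t + 1)*(t^2 - 7*t + 10) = (t - 2)*(t + 1)*(t - 5)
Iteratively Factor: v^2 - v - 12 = (v - 4)*(v + 3)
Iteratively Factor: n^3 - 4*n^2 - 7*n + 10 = (n - 5)*(n^2 + n - 2) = (n - 5)*(n - 1)*(n + 2)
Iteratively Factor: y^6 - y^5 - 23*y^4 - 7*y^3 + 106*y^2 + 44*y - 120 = (y - 5)*(y^5 + 4*y^4 - 3*y^3 - 22*y^2 - 4*y + 24) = (y - 5)*(y - 2)*(y^4 + 6*y^3 + 9*y^2 - 4*y - 12) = (y - 5)*(y - 2)*(y + 2)*(y^3 + 4*y^2 + y - 6) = (y - 5)*(y - 2)*(y + 2)^2*(y^2 + 2*y - 3) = (y - 5)*(y - 2)*(y - 1)*(y + 2)^2*(y + 3)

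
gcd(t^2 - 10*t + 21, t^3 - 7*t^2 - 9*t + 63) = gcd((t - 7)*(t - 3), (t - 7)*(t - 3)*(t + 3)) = t^2 - 10*t + 21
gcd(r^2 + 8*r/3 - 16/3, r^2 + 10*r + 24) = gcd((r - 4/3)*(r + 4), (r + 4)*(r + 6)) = r + 4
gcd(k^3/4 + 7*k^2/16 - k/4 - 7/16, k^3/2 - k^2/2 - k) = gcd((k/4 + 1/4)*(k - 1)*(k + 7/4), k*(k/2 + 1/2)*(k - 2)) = k + 1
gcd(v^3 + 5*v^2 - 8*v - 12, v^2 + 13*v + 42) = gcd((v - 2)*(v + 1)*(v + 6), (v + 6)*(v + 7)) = v + 6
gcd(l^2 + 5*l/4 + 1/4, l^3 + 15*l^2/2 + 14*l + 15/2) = l + 1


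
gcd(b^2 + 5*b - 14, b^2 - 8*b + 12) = b - 2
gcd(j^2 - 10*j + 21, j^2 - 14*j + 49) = j - 7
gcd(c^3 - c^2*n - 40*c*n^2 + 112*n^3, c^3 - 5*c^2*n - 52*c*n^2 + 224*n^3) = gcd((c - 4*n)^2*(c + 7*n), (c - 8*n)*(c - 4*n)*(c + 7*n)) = c^2 + 3*c*n - 28*n^2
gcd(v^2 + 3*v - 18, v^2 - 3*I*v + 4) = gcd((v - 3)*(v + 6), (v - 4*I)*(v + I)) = 1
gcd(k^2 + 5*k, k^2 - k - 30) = k + 5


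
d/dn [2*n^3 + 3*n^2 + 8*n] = 6*n^2 + 6*n + 8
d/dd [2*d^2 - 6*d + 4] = 4*d - 6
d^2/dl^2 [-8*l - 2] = 0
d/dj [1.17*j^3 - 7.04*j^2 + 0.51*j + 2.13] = 3.51*j^2 - 14.08*j + 0.51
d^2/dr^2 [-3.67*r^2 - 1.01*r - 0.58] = -7.34000000000000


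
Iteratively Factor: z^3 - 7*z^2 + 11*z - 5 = (z - 5)*(z^2 - 2*z + 1) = (z - 5)*(z - 1)*(z - 1)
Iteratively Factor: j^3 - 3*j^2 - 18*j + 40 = (j - 5)*(j^2 + 2*j - 8) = (j - 5)*(j + 4)*(j - 2)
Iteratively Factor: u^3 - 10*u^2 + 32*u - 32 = (u - 2)*(u^2 - 8*u + 16) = (u - 4)*(u - 2)*(u - 4)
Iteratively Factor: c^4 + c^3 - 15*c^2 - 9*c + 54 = (c - 3)*(c^3 + 4*c^2 - 3*c - 18) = (c - 3)*(c + 3)*(c^2 + c - 6) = (c - 3)*(c + 3)^2*(c - 2)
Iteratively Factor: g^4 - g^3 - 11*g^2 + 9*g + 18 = (g - 2)*(g^3 + g^2 - 9*g - 9) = (g - 2)*(g + 1)*(g^2 - 9) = (g - 2)*(g + 1)*(g + 3)*(g - 3)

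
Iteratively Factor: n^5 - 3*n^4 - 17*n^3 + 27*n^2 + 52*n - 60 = (n - 2)*(n^4 - n^3 - 19*n^2 - 11*n + 30) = (n - 5)*(n - 2)*(n^3 + 4*n^2 + n - 6) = (n - 5)*(n - 2)*(n - 1)*(n^2 + 5*n + 6) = (n - 5)*(n - 2)*(n - 1)*(n + 2)*(n + 3)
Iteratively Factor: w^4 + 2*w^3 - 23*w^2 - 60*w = (w - 5)*(w^3 + 7*w^2 + 12*w) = w*(w - 5)*(w^2 + 7*w + 12) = w*(w - 5)*(w + 4)*(w + 3)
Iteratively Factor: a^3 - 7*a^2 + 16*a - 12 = (a - 2)*(a^2 - 5*a + 6) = (a - 3)*(a - 2)*(a - 2)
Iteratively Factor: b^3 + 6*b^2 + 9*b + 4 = (b + 1)*(b^2 + 5*b + 4) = (b + 1)^2*(b + 4)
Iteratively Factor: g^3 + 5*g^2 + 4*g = (g + 4)*(g^2 + g) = (g + 1)*(g + 4)*(g)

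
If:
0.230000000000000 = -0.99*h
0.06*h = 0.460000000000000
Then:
No Solution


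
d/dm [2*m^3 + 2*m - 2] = 6*m^2 + 2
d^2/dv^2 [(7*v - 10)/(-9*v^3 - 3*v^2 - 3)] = 2*(-v^2*(7*v - 10)*(9*v + 2)^2 + (63*v^2 + 14*v + (7*v - 10)*(9*v + 1))*(3*v^3 + v^2 + 1))/(3*(3*v^3 + v^2 + 1)^3)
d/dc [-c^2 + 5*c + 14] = 5 - 2*c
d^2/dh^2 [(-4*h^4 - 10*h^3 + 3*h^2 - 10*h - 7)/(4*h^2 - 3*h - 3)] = 4*(-32*h^6 + 72*h^5 + 18*h^4 - 311*h^3 - 357*h^2 - 189*h - 15)/(64*h^6 - 144*h^5 - 36*h^4 + 189*h^3 + 27*h^2 - 81*h - 27)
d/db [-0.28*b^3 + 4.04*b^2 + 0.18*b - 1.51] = -0.84*b^2 + 8.08*b + 0.18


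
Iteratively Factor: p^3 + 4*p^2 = (p)*(p^2 + 4*p) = p*(p + 4)*(p)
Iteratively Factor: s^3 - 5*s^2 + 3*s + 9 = (s - 3)*(s^2 - 2*s - 3) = (s - 3)*(s + 1)*(s - 3)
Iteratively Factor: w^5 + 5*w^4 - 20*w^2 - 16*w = (w - 2)*(w^4 + 7*w^3 + 14*w^2 + 8*w) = (w - 2)*(w + 1)*(w^3 + 6*w^2 + 8*w) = (w - 2)*(w + 1)*(w + 2)*(w^2 + 4*w) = w*(w - 2)*(w + 1)*(w + 2)*(w + 4)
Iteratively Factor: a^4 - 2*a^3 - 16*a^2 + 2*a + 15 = (a - 5)*(a^3 + 3*a^2 - a - 3) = (a - 5)*(a - 1)*(a^2 + 4*a + 3) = (a - 5)*(a - 1)*(a + 3)*(a + 1)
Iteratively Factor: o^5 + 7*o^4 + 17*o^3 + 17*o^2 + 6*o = (o + 1)*(o^4 + 6*o^3 + 11*o^2 + 6*o) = (o + 1)*(o + 3)*(o^3 + 3*o^2 + 2*o) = (o + 1)*(o + 2)*(o + 3)*(o^2 + o) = o*(o + 1)*(o + 2)*(o + 3)*(o + 1)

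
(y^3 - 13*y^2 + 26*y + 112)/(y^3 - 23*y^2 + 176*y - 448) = (y + 2)/(y - 8)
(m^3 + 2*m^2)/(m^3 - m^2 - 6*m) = m/(m - 3)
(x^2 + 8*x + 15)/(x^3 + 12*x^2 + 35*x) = (x + 3)/(x*(x + 7))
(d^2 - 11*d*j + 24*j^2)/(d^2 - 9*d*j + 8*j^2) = (d - 3*j)/(d - j)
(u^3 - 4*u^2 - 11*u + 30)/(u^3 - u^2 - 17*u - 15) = (u - 2)/(u + 1)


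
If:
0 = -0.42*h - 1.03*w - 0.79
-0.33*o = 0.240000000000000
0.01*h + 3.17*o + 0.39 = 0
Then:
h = 191.55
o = -0.73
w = -78.87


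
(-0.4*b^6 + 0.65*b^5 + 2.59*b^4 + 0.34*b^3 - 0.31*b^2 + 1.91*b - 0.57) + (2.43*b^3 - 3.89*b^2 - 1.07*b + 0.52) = -0.4*b^6 + 0.65*b^5 + 2.59*b^4 + 2.77*b^3 - 4.2*b^2 + 0.84*b - 0.0499999999999999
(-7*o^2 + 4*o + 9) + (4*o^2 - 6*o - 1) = -3*o^2 - 2*o + 8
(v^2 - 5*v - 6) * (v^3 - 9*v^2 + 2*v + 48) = v^5 - 14*v^4 + 41*v^3 + 92*v^2 - 252*v - 288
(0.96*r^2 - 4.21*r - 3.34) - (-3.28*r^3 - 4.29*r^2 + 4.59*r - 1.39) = 3.28*r^3 + 5.25*r^2 - 8.8*r - 1.95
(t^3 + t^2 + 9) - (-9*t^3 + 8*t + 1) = 10*t^3 + t^2 - 8*t + 8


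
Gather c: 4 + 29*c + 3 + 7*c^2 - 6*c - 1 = 7*c^2 + 23*c + 6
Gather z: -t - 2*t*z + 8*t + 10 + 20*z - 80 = 7*t + z*(20 - 2*t) - 70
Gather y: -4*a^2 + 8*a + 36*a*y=-4*a^2 + 36*a*y + 8*a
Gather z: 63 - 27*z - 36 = 27 - 27*z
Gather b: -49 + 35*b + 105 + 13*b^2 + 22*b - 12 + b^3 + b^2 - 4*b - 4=b^3 + 14*b^2 + 53*b + 40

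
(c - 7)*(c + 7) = c^2 - 49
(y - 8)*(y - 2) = y^2 - 10*y + 16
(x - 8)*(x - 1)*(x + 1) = x^3 - 8*x^2 - x + 8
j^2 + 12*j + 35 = (j + 5)*(j + 7)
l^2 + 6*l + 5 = (l + 1)*(l + 5)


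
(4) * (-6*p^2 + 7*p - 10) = -24*p^2 + 28*p - 40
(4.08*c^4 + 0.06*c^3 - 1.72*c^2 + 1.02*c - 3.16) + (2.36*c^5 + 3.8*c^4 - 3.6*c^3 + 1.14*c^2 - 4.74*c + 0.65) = 2.36*c^5 + 7.88*c^4 - 3.54*c^3 - 0.58*c^2 - 3.72*c - 2.51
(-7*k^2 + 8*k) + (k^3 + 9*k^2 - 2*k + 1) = k^3 + 2*k^2 + 6*k + 1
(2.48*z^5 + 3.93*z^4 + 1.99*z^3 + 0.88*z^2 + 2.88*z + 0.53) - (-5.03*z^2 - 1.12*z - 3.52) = 2.48*z^5 + 3.93*z^4 + 1.99*z^3 + 5.91*z^2 + 4.0*z + 4.05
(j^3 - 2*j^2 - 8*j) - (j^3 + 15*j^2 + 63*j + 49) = -17*j^2 - 71*j - 49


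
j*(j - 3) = j^2 - 3*j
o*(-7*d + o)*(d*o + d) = -7*d^2*o^2 - 7*d^2*o + d*o^3 + d*o^2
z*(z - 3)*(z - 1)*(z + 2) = z^4 - 2*z^3 - 5*z^2 + 6*z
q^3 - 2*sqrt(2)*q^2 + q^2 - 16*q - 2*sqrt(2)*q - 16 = (q + 1)*(q - 4*sqrt(2))*(q + 2*sqrt(2))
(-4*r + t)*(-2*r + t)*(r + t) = 8*r^3 + 2*r^2*t - 5*r*t^2 + t^3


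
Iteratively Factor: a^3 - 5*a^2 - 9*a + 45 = (a + 3)*(a^2 - 8*a + 15) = (a - 3)*(a + 3)*(a - 5)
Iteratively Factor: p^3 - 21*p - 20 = (p - 5)*(p^2 + 5*p + 4) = (p - 5)*(p + 1)*(p + 4)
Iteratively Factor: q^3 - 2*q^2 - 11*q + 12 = (q + 3)*(q^2 - 5*q + 4) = (q - 4)*(q + 3)*(q - 1)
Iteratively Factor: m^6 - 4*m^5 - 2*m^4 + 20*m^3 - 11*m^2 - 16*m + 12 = (m - 2)*(m^5 - 2*m^4 - 6*m^3 + 8*m^2 + 5*m - 6) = (m - 2)*(m - 1)*(m^4 - m^3 - 7*m^2 + m + 6) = (m - 3)*(m - 2)*(m - 1)*(m^3 + 2*m^2 - m - 2) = (m - 3)*(m - 2)*(m - 1)*(m + 1)*(m^2 + m - 2) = (m - 3)*(m - 2)*(m - 1)*(m + 1)*(m + 2)*(m - 1)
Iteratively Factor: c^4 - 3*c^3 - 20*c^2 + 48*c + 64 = (c + 4)*(c^3 - 7*c^2 + 8*c + 16) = (c - 4)*(c + 4)*(c^2 - 3*c - 4) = (c - 4)^2*(c + 4)*(c + 1)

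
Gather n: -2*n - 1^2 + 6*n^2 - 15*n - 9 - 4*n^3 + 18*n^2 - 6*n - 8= -4*n^3 + 24*n^2 - 23*n - 18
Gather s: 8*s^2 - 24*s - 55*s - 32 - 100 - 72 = 8*s^2 - 79*s - 204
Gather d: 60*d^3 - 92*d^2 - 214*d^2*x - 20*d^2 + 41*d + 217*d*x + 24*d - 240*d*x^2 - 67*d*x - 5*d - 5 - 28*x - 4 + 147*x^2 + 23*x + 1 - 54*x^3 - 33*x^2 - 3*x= 60*d^3 + d^2*(-214*x - 112) + d*(-240*x^2 + 150*x + 60) - 54*x^3 + 114*x^2 - 8*x - 8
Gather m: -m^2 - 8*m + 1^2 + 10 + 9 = -m^2 - 8*m + 20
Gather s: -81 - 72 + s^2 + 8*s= s^2 + 8*s - 153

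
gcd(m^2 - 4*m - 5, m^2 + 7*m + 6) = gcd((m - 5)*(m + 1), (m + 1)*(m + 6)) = m + 1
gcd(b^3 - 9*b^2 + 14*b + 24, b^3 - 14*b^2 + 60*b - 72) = b - 6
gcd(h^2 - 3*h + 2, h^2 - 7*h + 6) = h - 1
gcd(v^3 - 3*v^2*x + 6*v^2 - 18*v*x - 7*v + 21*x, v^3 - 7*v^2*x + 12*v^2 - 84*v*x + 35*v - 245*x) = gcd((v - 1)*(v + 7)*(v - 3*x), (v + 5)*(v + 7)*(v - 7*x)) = v + 7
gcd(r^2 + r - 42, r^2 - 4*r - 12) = r - 6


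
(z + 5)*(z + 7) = z^2 + 12*z + 35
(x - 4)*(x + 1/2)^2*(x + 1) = x^4 - 2*x^3 - 27*x^2/4 - 19*x/4 - 1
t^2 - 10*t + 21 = (t - 7)*(t - 3)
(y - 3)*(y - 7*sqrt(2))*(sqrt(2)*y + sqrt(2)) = sqrt(2)*y^3 - 14*y^2 - 2*sqrt(2)*y^2 - 3*sqrt(2)*y + 28*y + 42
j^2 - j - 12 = (j - 4)*(j + 3)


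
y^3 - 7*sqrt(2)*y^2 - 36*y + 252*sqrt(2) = (y - 6)*(y + 6)*(y - 7*sqrt(2))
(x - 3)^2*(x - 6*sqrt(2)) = x^3 - 6*sqrt(2)*x^2 - 6*x^2 + 9*x + 36*sqrt(2)*x - 54*sqrt(2)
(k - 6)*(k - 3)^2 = k^3 - 12*k^2 + 45*k - 54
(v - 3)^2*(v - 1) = v^3 - 7*v^2 + 15*v - 9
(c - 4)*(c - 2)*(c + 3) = c^3 - 3*c^2 - 10*c + 24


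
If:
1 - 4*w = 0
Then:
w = 1/4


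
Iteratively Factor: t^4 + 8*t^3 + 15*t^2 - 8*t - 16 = (t + 1)*(t^3 + 7*t^2 + 8*t - 16) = (t - 1)*(t + 1)*(t^2 + 8*t + 16) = (t - 1)*(t + 1)*(t + 4)*(t + 4)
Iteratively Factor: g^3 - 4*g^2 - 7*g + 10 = (g + 2)*(g^2 - 6*g + 5) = (g - 5)*(g + 2)*(g - 1)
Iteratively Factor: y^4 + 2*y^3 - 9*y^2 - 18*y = (y + 2)*(y^3 - 9*y) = (y + 2)*(y + 3)*(y^2 - 3*y) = (y - 3)*(y + 2)*(y + 3)*(y)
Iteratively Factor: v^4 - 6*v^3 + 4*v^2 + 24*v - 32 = (v - 4)*(v^3 - 2*v^2 - 4*v + 8) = (v - 4)*(v + 2)*(v^2 - 4*v + 4) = (v - 4)*(v - 2)*(v + 2)*(v - 2)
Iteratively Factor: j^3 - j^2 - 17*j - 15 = (j - 5)*(j^2 + 4*j + 3) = (j - 5)*(j + 1)*(j + 3)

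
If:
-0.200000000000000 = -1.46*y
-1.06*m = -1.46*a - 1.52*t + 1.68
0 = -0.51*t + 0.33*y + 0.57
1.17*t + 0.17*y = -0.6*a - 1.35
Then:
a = -4.64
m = -6.25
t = 1.21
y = 0.14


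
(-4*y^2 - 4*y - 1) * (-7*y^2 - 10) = 28*y^4 + 28*y^3 + 47*y^2 + 40*y + 10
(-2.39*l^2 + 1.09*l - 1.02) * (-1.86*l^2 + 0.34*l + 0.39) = 4.4454*l^4 - 2.84*l^3 + 1.3357*l^2 + 0.0783*l - 0.3978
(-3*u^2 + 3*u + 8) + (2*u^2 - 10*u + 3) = -u^2 - 7*u + 11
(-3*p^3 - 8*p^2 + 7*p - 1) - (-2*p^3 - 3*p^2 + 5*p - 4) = -p^3 - 5*p^2 + 2*p + 3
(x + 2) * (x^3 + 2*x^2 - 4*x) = x^4 + 4*x^3 - 8*x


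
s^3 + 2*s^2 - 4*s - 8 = (s - 2)*(s + 2)^2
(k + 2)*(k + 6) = k^2 + 8*k + 12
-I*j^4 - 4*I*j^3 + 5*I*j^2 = j^2*(j + 5)*(-I*j + I)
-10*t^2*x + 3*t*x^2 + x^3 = x*(-2*t + x)*(5*t + x)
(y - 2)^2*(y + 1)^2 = y^4 - 2*y^3 - 3*y^2 + 4*y + 4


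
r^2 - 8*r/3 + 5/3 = (r - 5/3)*(r - 1)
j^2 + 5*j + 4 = (j + 1)*(j + 4)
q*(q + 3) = q^2 + 3*q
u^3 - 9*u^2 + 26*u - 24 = (u - 4)*(u - 3)*(u - 2)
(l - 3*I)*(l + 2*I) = l^2 - I*l + 6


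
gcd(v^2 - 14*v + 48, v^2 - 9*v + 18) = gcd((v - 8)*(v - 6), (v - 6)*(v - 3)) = v - 6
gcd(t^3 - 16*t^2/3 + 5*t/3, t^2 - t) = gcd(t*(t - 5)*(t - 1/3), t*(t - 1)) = t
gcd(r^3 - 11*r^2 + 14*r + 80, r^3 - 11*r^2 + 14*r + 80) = r^3 - 11*r^2 + 14*r + 80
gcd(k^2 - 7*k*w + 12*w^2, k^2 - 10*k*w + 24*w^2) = -k + 4*w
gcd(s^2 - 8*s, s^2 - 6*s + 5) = 1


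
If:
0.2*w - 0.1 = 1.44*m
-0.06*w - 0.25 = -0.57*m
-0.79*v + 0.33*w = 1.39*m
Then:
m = 2.03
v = 2.74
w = 15.11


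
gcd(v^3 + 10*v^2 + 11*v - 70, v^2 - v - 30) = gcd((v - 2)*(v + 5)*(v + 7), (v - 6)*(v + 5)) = v + 5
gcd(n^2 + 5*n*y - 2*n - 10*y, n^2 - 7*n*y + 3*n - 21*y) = 1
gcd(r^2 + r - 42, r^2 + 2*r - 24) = 1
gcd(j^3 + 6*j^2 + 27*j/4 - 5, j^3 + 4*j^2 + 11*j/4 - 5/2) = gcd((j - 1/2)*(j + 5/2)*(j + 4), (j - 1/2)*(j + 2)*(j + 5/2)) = j^2 + 2*j - 5/4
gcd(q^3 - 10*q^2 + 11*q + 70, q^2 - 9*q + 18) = 1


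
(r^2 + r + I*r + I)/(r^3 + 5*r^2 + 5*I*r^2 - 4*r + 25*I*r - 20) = (r + 1)/(r^2 + r*(5 + 4*I) + 20*I)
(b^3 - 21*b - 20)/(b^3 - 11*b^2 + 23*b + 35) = (b + 4)/(b - 7)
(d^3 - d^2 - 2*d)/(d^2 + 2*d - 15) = d*(d^2 - d - 2)/(d^2 + 2*d - 15)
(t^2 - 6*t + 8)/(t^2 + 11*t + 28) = (t^2 - 6*t + 8)/(t^2 + 11*t + 28)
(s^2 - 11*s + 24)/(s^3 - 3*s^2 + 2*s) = (s^2 - 11*s + 24)/(s*(s^2 - 3*s + 2))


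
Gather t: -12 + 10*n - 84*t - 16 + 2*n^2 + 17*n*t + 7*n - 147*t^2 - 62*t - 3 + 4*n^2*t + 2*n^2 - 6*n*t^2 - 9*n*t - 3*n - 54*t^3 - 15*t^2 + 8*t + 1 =4*n^2 + 14*n - 54*t^3 + t^2*(-6*n - 162) + t*(4*n^2 + 8*n - 138) - 30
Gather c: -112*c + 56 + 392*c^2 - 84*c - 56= 392*c^2 - 196*c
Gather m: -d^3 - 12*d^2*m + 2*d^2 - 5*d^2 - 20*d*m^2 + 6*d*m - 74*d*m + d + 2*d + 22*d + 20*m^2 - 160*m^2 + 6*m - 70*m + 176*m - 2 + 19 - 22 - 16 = -d^3 - 3*d^2 + 25*d + m^2*(-20*d - 140) + m*(-12*d^2 - 68*d + 112) - 21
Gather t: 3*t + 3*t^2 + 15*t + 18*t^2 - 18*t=21*t^2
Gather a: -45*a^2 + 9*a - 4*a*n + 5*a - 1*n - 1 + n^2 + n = -45*a^2 + a*(14 - 4*n) + n^2 - 1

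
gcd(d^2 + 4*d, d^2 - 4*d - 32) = d + 4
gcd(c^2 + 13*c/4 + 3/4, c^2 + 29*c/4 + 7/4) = c + 1/4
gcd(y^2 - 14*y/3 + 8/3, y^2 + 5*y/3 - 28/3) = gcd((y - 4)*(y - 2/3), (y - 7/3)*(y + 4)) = 1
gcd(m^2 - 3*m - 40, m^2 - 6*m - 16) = m - 8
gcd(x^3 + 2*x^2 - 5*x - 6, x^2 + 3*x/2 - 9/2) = x + 3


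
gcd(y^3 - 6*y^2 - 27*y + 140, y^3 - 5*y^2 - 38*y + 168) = y^2 - 11*y + 28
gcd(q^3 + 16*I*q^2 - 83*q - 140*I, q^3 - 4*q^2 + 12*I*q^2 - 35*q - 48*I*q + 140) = q^2 + 12*I*q - 35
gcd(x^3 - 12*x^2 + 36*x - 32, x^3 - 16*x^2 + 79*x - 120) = x - 8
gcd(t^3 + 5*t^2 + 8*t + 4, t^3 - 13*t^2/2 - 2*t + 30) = t + 2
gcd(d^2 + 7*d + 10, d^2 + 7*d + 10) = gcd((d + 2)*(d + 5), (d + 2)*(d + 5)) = d^2 + 7*d + 10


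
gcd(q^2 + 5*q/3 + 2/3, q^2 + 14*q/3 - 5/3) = 1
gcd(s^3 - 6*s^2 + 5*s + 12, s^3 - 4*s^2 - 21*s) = 1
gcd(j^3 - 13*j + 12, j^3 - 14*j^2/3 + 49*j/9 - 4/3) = j - 3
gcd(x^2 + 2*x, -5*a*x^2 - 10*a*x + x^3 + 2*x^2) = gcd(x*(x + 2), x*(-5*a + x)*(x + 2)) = x^2 + 2*x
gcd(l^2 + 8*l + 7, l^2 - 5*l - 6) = l + 1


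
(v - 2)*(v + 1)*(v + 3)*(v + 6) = v^4 + 8*v^3 + 7*v^2 - 36*v - 36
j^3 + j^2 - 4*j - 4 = (j - 2)*(j + 1)*(j + 2)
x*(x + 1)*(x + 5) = x^3 + 6*x^2 + 5*x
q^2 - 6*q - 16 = (q - 8)*(q + 2)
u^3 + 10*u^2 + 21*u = u*(u + 3)*(u + 7)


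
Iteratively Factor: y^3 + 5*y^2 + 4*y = (y + 4)*(y^2 + y) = y*(y + 4)*(y + 1)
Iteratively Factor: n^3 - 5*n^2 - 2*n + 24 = (n - 3)*(n^2 - 2*n - 8) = (n - 3)*(n + 2)*(n - 4)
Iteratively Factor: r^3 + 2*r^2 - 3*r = (r)*(r^2 + 2*r - 3) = r*(r + 3)*(r - 1)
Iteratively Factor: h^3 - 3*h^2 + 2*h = (h)*(h^2 - 3*h + 2) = h*(h - 1)*(h - 2)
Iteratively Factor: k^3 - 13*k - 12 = (k + 3)*(k^2 - 3*k - 4) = (k + 1)*(k + 3)*(k - 4)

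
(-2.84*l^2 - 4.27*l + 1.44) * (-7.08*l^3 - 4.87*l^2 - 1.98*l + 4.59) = 20.1072*l^5 + 44.0624*l^4 + 16.2229*l^3 - 11.5938*l^2 - 22.4505*l + 6.6096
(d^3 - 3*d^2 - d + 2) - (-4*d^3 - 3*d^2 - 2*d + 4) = 5*d^3 + d - 2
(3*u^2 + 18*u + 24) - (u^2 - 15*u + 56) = 2*u^2 + 33*u - 32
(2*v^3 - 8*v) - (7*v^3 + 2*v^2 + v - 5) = -5*v^3 - 2*v^2 - 9*v + 5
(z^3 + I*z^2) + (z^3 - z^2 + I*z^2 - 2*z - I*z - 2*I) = 2*z^3 - z^2 + 2*I*z^2 - 2*z - I*z - 2*I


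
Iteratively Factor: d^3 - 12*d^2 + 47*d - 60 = (d - 4)*(d^2 - 8*d + 15) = (d - 5)*(d - 4)*(d - 3)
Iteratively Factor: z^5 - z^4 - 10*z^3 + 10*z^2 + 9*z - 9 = (z + 3)*(z^4 - 4*z^3 + 2*z^2 + 4*z - 3) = (z - 1)*(z + 3)*(z^3 - 3*z^2 - z + 3) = (z - 3)*(z - 1)*(z + 3)*(z^2 - 1) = (z - 3)*(z - 1)*(z + 1)*(z + 3)*(z - 1)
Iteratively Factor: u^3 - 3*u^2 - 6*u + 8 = (u - 1)*(u^2 - 2*u - 8) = (u - 4)*(u - 1)*(u + 2)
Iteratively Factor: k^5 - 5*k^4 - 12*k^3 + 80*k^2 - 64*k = (k - 4)*(k^4 - k^3 - 16*k^2 + 16*k) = (k - 4)^2*(k^3 + 3*k^2 - 4*k) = (k - 4)^2*(k + 4)*(k^2 - k) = k*(k - 4)^2*(k + 4)*(k - 1)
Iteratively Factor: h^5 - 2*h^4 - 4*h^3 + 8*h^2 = (h - 2)*(h^4 - 4*h^2) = h*(h - 2)*(h^3 - 4*h) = h^2*(h - 2)*(h^2 - 4) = h^2*(h - 2)^2*(h + 2)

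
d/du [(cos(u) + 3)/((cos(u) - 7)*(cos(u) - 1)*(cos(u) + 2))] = (-69*cos(u) + 3*cos(2*u) + cos(3*u) - 79)*sin(u)/(2*(cos(u) - 7)^2*(cos(u) - 1)^2*(cos(u) + 2)^2)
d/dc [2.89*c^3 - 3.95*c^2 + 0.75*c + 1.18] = 8.67*c^2 - 7.9*c + 0.75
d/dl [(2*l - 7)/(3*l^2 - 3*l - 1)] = (-6*l^2 + 42*l - 23)/(9*l^4 - 18*l^3 + 3*l^2 + 6*l + 1)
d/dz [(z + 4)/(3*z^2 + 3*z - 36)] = -1/(3*z^2 - 18*z + 27)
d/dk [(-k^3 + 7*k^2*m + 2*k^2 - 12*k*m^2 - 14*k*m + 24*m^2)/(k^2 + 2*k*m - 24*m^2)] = (-k^2 - 12*k*m + 18*m^2 + 18*m)/(k^2 + 12*k*m + 36*m^2)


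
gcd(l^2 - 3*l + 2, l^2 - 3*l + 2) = l^2 - 3*l + 2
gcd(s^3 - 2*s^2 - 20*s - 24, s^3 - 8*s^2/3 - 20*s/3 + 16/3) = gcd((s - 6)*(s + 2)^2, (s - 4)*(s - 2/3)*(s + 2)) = s + 2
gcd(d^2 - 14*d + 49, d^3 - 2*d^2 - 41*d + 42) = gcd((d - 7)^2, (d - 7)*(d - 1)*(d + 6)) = d - 7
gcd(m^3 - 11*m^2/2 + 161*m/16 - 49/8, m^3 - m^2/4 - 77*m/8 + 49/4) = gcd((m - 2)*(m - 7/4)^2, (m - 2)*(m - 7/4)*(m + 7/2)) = m^2 - 15*m/4 + 7/2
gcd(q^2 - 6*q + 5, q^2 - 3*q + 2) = q - 1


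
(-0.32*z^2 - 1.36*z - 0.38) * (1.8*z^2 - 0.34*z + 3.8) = -0.576*z^4 - 2.3392*z^3 - 1.4376*z^2 - 5.0388*z - 1.444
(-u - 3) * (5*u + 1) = -5*u^2 - 16*u - 3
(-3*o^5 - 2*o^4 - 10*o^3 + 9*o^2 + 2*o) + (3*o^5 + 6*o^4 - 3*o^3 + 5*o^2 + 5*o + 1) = 4*o^4 - 13*o^3 + 14*o^2 + 7*o + 1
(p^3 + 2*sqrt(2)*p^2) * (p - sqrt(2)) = p^4 + sqrt(2)*p^3 - 4*p^2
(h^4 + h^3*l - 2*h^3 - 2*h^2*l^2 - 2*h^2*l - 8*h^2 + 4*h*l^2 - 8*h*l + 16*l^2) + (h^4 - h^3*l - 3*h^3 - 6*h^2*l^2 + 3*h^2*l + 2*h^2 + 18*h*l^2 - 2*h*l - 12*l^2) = 2*h^4 - 5*h^3 - 8*h^2*l^2 + h^2*l - 6*h^2 + 22*h*l^2 - 10*h*l + 4*l^2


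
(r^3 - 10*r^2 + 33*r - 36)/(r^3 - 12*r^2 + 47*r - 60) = (r - 3)/(r - 5)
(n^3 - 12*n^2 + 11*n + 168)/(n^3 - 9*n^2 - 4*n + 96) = (n - 7)/(n - 4)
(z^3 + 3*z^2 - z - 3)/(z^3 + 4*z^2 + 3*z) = (z - 1)/z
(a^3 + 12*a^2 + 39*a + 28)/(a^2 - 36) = (a^3 + 12*a^2 + 39*a + 28)/(a^2 - 36)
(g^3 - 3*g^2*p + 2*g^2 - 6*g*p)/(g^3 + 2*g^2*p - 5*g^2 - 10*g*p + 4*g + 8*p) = g*(g^2 - 3*g*p + 2*g - 6*p)/(g^3 + 2*g^2*p - 5*g^2 - 10*g*p + 4*g + 8*p)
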